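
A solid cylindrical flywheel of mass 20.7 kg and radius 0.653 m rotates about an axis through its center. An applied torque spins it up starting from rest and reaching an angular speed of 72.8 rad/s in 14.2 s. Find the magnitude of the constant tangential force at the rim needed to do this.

F ≈ 34.6 N

I = ½MR² = (1/2)(20.7)(0.653)² = 4.413 kg·m².
α = Δω/Δt = (72.8 − 0)/14.2 = 5.127 rad/s².
The required torque is τ = Iα = (4.413)(5.127) = 22.63 N·m.
A tangential force at the rim gives τ = FR, so F = τ/R = 22.63/0.653 = 34.65 N.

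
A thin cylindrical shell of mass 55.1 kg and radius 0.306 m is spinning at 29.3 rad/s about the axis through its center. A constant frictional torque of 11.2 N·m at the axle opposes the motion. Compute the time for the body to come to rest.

I = MR² = (55.1)(0.306)² = 5.159 kg·m².
The net torque has magnitude 11.2 N·m, opposing ω.
|α| = τ/I = 11.20/5.159 = 2.171 rad/s² (deceleration).
0 = ω₀ − |α|t ⇒ t = ω₀/|α| = 29.3/2.171 = 13.50 s.

t ≈ 13.5 s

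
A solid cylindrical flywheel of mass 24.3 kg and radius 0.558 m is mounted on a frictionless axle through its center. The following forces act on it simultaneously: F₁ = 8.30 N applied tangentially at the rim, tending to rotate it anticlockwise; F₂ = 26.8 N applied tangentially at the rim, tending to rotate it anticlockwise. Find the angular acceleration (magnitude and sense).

I = ½MR² = (1/2)(24.3)(0.558)² = 3.783 kg·m².
Taking anticlockwise as positive: τ₁ = +(8.30)(0.558) = +4.631 N·m; τ₂ = +(26.8)(0.558) = +14.95 N·m.
Net torque τ = 19.59 N·m.
α = τ/I = 19.59/3.783 = 5.177 rad/s².

α ≈ 5.18 rad/s², anticlockwise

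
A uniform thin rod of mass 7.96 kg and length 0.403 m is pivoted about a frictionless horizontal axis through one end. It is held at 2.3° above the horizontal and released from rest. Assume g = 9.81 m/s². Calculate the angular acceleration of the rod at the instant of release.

α ≈ 36.5 rad/s²

About the pivot, I = (1/3)ML² = (1/3)(7.96)(0.403)² = 0.4309 kg·m².
The weight acts at the center, a distance L/2 = 0.2015 m from the pivot; τ = Mg(L/2) cos 2.3° = 15.72 N·m.
α = τ/I = 15.72/0.4309 = 36.48 rad/s².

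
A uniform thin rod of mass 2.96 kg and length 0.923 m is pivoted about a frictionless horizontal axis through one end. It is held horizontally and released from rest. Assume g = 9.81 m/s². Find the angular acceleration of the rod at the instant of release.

About the pivot, I = (1/3)ML² = (1/3)(2.96)(0.923)² = 0.8406 kg·m².
The weight acts at the center, a distance L/2 = 0.4615 m from the pivot; τ = Mg(L/2) = 13.40 N·m.
α = τ/I = 13.40/0.8406 = 15.94 rad/s².
(Equivalently α = (3g/(2L)) = 15.94 rad/s².)

α ≈ 15.9 rad/s²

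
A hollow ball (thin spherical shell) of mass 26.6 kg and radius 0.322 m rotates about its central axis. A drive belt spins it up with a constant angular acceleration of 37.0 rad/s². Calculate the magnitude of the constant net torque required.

τ ≈ 68.0 N·m

I = (2/3)MR² = (2/3)(26.6)(0.322)² = 1.839 kg·m².
τ = Iα = (1.839)(37.00) = 68.03 N·m.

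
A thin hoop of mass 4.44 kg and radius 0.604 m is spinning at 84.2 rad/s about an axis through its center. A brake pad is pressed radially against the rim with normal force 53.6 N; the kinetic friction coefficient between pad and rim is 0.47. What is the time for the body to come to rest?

I = MR² = (4.44)(0.604)² = 1.620 kg·m².
Friction force f = μN = (0.47)(53.6) = 25.19 N at the rim; torque magnitude τ = fR = 15.22 N·m, opposing ω.
|α| = τ/I = 15.22/1.620 = 9.394 rad/s² (deceleration).
0 = ω₀ − |α|t ⇒ t = ω₀/|α| = 84.2/9.394 = 8.963 s.

t ≈ 8.96 s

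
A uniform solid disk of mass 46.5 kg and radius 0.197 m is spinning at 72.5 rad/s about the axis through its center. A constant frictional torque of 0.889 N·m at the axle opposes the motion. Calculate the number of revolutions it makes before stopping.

I = ½MR² = (1/2)(46.5)(0.197)² = 0.9023 kg·m².
The net torque has magnitude 0.889 N·m, opposing ω.
|α| = τ/I = 0.8890/0.9023 = 0.9852 rad/s² (deceleration).
ω² = ω₀² − 2|α|θ with ω = 0 ⇒ θ = ω₀²/(2|α|) = 2667 rad = 424.5 rev.

≈ 425 revolutions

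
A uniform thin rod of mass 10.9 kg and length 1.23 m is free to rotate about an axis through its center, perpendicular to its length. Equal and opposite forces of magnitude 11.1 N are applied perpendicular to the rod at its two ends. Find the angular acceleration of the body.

I = (1/12)ML² = (1/12)(10.9)(1.23)² = 1.374 kg·m².
The couple gives τ = F·(L/2) + F·(L/2) = F L = (11.1)(1.23) = 13.65 N·m.
From τ = Iα: α = 13.65/1.374 = 9.935 rad/s².

α ≈ 9.94 rad/s²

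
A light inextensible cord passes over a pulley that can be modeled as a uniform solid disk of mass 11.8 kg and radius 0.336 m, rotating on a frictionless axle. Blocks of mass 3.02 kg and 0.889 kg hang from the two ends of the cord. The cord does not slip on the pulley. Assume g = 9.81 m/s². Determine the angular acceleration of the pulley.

I = ½MR² = (1/2)(11.8)(0.336)² = 0.6661 kg·m².
Heavier block: m₁g − T₁ = m₁a. Lighter block: T₂ − m₂g = m₂a.
Pulley: (T₁ − T₂)R = Iα = I(a/R), so T₁ − T₂ = (I/R²)a = (1/2)M_p a = 5.900·a.
Adding the three: (m₁ − m₂)g = (m₁ + m₂ + 5.900)a, so a = (3.02 − 0.889)(9.81)/(3.02 + 0.889 + 5.900) = 2.131 m/s².
α = a/R = 2.131/0.336 = 6.343 rad/s².

α ≈ 6.34 rad/s²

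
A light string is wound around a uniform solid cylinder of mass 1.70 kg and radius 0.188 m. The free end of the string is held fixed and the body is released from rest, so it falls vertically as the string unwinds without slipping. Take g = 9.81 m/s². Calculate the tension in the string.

T ≈ 5.56 N

Translation: Mg − T = Ma. Rotation about the center: TR = Iα with I = ½MR².
With a = αR: T = (I/R²)a = (1/2)M a, so Mg = (1 + 0.5000)Ma.
a = g/(1 + 0.5000) = 9.81/1.500 = 6.540 m/s².
T = 0.5000·M·a = (0.5000)(1.70)(6.540) = 5.559 N.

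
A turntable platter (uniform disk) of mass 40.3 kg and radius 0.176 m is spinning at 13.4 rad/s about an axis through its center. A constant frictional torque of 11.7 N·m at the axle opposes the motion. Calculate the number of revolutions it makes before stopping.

≈ 0.762 revolutions

I = ½MR² = (1/2)(40.3)(0.176)² = 0.6242 kg·m².
The net torque has magnitude 11.7 N·m, opposing ω.
|α| = τ/I = 11.70/0.6242 = 18.75 rad/s² (deceleration).
ω² = ω₀² − 2|α|θ with ω = 0 ⇒ θ = ω₀²/(2|α|) = 4.790 rad = 0.7623 rev.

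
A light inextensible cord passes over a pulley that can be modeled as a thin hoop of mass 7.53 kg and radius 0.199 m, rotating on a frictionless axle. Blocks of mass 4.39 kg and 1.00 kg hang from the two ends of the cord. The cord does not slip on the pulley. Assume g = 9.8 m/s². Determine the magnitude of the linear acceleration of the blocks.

I = MR² = (7.53)(0.199)² = 0.2982 kg·m².
Heavier block: m₁g − T₁ = m₁a. Lighter block: T₂ − m₂g = m₂a.
Pulley: (T₁ − T₂)R = Iα = I(a/R), so T₁ − T₂ = (I/R²)a = 1·M_p a = 7.530·a.
Adding the three: (m₁ − m₂)g = (m₁ + m₂ + 7.530)a, so a = (4.39 − 1.00)(9.8)/(4.39 + 1.00 + 7.530) = 2.571 m/s².

a ≈ 2.57 m/s²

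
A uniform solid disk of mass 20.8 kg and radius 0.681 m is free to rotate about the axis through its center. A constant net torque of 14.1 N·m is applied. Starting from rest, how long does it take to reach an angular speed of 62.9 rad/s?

I = ½MR² = (1/2)(20.8)(0.681)² = 4.823 kg·m².
α = τ/I = 14.1/4.823 = 2.923 rad/s².
ω = αt ⇒ t = ω/α = 62.9/2.923 = 21.52 s.

t ≈ 21.5 s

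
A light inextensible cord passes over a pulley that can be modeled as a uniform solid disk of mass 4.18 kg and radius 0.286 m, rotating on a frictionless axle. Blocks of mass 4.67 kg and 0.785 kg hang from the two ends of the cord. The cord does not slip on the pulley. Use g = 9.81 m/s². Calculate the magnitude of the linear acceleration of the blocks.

a ≈ 5.05 m/s²

I = ½MR² = (1/2)(4.18)(0.286)² = 0.1710 kg·m².
Heavier block: m₁g − T₁ = m₁a. Lighter block: T₂ − m₂g = m₂a.
Pulley: (T₁ − T₂)R = Iα = I(a/R), so T₁ − T₂ = (I/R²)a = (1/2)M_p a = 2.090·a.
Adding the three: (m₁ − m₂)g = (m₁ + m₂ + 2.090)a, so a = (4.67 − 0.785)(9.81)/(4.67 + 0.785 + 2.090) = 5.051 m/s².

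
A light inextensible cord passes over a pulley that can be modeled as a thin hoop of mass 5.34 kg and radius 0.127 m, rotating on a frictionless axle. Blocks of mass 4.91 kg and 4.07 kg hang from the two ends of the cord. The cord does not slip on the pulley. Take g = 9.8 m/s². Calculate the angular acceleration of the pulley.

I = MR² = (5.34)(0.127)² = 0.08613 kg·m².
Heavier block: m₁g − T₁ = m₁a. Lighter block: T₂ − m₂g = m₂a.
Pulley: (T₁ − T₂)R = Iα = I(a/R), so T₁ − T₂ = (I/R²)a = 1·M_p a = 5.340·a.
Adding the three: (m₁ − m₂)g = (m₁ + m₂ + 5.340)a, so a = (4.91 − 4.07)(9.8)/(4.91 + 4.07 + 5.340) = 0.5749 m/s².
α = a/R = 0.5749/0.127 = 4.526 rad/s².

α ≈ 4.53 rad/s²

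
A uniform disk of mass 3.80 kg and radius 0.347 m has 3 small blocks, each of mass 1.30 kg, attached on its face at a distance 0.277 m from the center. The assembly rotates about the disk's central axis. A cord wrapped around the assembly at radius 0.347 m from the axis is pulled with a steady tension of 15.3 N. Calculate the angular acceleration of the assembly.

α ≈ 10.1 rad/s²

I_disk = ½MR² = ½(3.80)(0.347)² = 0.2288 kg·m².
I_blocks = 3·m·r² = 3(1.30)(0.277)² = 0.2992 kg·m².
Total I = 0.5280 kg·m².
τ = F r = (15.3)(0.347) = 5.309 N·m.
α = τ/I = 5.309/0.5280 = 10.05 rad/s².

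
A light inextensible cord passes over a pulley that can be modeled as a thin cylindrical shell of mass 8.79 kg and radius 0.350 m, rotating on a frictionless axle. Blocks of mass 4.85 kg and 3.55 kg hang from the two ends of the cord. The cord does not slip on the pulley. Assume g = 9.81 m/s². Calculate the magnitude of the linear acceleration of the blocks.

I = MR² = (8.79)(0.350)² = 1.077 kg·m².
Heavier block: m₁g − T₁ = m₁a. Lighter block: T₂ − m₂g = m₂a.
Pulley: (T₁ − T₂)R = Iα = I(a/R), so T₁ − T₂ = (I/R²)a = 1·M_p a = 8.790·a.
Adding the three: (m₁ − m₂)g = (m₁ + m₂ + 8.790)a, so a = (4.85 − 3.55)(9.81)/(4.85 + 3.55 + 8.790) = 0.7419 m/s².

a ≈ 0.742 m/s²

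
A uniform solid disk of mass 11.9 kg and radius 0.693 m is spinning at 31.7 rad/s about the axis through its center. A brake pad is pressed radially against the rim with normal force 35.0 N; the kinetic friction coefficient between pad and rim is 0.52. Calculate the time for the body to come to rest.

I = ½MR² = (1/2)(11.9)(0.693)² = 2.857 kg·m².
Friction force f = μN = (0.52)(35.0) = 18.20 N at the rim; torque magnitude τ = fR = 12.61 N·m, opposing ω.
|α| = τ/I = 12.61/2.857 = 4.414 rad/s² (deceleration).
0 = ω₀ − |α|t ⇒ t = ω₀/|α| = 31.7/4.414 = 7.182 s.

t ≈ 7.18 s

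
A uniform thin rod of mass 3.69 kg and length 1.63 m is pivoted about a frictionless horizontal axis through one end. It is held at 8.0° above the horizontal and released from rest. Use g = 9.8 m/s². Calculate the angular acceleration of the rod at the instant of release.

α ≈ 8.93 rad/s²

About the pivot, I = (1/3)ML² = (1/3)(3.69)(1.63)² = 3.268 kg·m².
The weight acts at the center, a distance L/2 = 0.8150 m from the pivot; τ = Mg(L/2) cos 8.0° = 29.19 N·m.
α = τ/I = 29.19/3.268 = 8.931 rad/s².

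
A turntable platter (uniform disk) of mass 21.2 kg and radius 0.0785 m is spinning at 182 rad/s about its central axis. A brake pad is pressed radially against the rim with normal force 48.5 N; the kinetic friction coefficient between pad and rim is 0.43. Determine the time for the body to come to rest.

t ≈ 7.26 s

I = ½MR² = (1/2)(21.2)(0.0785)² = 0.06532 kg·m².
Friction force f = μN = (0.43)(48.5) = 20.86 N at the rim; torque magnitude τ = fR = 1.637 N·m, opposing ω.
|α| = τ/I = 1.637/0.06532 = 25.06 rad/s² (deceleration).
0 = ω₀ − |α|t ⇒ t = ω₀/|α| = 182/25.06 = 7.262 s.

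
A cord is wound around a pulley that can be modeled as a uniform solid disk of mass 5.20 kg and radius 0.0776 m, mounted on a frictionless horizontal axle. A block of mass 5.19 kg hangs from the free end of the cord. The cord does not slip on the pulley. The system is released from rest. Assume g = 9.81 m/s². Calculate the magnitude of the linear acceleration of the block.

a ≈ 6.54 m/s²

I = ½MR² = (1/2)(5.20)(0.0776)² = 0.01566 kg·m².
Block: mg − T = ma. Pulley: TR = Iα. No-slip: a = αR, so T = (I/R²)a = 2.600·a.
Then mg = (m + 2.600)a, so a = (5.19)(9.81)/(5.19 + 2.600) = 6.536 m/s².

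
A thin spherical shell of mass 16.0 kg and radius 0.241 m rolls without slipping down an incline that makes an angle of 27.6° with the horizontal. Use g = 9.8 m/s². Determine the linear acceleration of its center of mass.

a ≈ 2.72 m/s²

Translation along the incline: Mg sinθ − f = Ma.
Rotation about the center: fR = Iα with I = (2/3)MR². No-slip gives a = αR, so f = (I/R²)a = (2/3)M a.
Substituting: Mg sinθ = (1 + 0.6667)Ma, so a = g sinθ/(1 + 0.6667) = (9.8) sin 27.6° / 1.667 = 2.724 m/s².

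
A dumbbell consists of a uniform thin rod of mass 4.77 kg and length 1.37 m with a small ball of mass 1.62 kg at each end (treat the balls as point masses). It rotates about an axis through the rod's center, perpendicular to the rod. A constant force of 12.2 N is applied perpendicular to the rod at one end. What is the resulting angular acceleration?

I_rod = (1/12)ML² = (1/12)(4.77)(1.37)² = 0.7461 kg·m².
I_balls = 2·m·(L/2)² = 2(1.62)(0.6850)² = 1.520 kg·m².
Total I = 2.266 kg·m².
τ = F·(L/2) = (12.2)(0.685) = 8.357 N·m.
α = τ/I = 8.357/2.266 = 3.687 rad/s².

α ≈ 3.69 rad/s²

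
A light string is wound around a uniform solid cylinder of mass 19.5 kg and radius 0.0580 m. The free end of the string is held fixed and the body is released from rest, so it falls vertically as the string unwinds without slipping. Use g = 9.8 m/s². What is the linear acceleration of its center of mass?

Translation: Mg − T = Ma. Rotation about the center: TR = Iα with I = ½MR².
With a = αR: T = (I/R²)a = (1/2)M a, so Mg = (1 + 0.5000)Ma.
a = g/(1 + 0.5000) = 9.8/1.500 = 6.533 m/s².

a ≈ 6.53 m/s²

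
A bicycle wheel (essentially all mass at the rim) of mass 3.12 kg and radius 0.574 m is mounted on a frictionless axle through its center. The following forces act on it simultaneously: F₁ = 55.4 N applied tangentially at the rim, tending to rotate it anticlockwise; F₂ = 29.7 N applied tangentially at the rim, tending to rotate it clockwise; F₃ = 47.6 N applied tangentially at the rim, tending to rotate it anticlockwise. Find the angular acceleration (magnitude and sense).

α ≈ 40.9 rad/s², anticlockwise

I = MR² = (3.12)(0.574)² = 1.028 kg·m².
Taking anticlockwise as positive: τ₁ = +(55.4)(0.574) = +31.80 N·m; τ₂ = −(29.7)(0.574) = −17.05 N·m; τ₃ = +(47.6)(0.574) = +27.32 N·m.
Net torque τ = 42.07 N·m.
α = τ/I = 42.07/1.028 = 40.93 rad/s².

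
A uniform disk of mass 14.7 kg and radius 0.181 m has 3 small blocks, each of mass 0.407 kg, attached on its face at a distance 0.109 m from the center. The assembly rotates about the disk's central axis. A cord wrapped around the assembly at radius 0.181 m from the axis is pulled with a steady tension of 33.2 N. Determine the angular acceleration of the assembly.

α ≈ 23.5 rad/s²

I_disk = ½MR² = ½(14.7)(0.181)² = 0.2408 kg·m².
I_blocks = 3·m·r² = 3(0.407)(0.109)² = 0.01451 kg·m².
Total I = 0.2553 kg·m².
τ = F r = (33.2)(0.181) = 6.009 N·m.
α = τ/I = 6.009/0.2553 = 23.54 rad/s².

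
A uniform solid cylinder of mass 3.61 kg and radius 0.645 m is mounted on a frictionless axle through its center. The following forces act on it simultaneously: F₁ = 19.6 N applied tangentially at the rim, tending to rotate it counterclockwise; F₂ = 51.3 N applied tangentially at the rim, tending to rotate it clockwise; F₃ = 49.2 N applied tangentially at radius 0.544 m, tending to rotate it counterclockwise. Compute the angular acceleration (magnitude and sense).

α ≈ 8.41 rad/s², counterclockwise

I = ½MR² = (1/2)(3.61)(0.645)² = 0.7509 kg·m².
Taking counterclockwise as positive: τ₁ = +(19.6)(0.645) = +12.64 N·m; τ₂ = −(51.3)(0.645) = −33.09 N·m; τ₃ = +(49.2)(0.544) = +26.76 N·m.
Net torque τ = 6.318 N·m.
α = τ/I = 6.318/0.7509 = 8.414 rad/s².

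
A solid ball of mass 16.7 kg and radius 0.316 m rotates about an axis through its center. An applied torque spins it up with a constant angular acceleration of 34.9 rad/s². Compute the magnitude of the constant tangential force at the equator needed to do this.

F ≈ 73.7 N

I = (2/5)MR² = (2/5)(16.7)(0.316)² = 0.6670 kg·m².
The required torque is τ = Iα = (0.6670)(34.90) = 23.28 N·m.
A tangential force at the equator gives τ = FR, so F = τ/R = 23.28/0.316 = 73.67 N.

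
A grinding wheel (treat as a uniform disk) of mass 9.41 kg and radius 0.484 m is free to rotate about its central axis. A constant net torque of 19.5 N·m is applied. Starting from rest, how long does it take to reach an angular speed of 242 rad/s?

t ≈ 13.7 s

I = ½MR² = (1/2)(9.41)(0.484)² = 1.102 kg·m².
α = τ/I = 19.5/1.102 = 17.69 rad/s².
ω = αt ⇒ t = ω/α = 242/17.69 = 13.68 s.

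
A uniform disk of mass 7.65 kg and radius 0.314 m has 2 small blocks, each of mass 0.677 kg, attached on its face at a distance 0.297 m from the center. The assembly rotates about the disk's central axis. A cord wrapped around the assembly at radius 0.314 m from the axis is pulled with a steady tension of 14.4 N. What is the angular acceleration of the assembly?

α ≈ 9.11 rad/s²

I_disk = ½MR² = ½(7.65)(0.314)² = 0.3771 kg·m².
I_blocks = 2·m·r² = 2(0.677)(0.297)² = 0.1194 kg·m².
Total I = 0.4966 kg·m².
τ = F r = (14.4)(0.314) = 4.522 N·m.
α = τ/I = 4.522/0.4966 = 9.106 rad/s².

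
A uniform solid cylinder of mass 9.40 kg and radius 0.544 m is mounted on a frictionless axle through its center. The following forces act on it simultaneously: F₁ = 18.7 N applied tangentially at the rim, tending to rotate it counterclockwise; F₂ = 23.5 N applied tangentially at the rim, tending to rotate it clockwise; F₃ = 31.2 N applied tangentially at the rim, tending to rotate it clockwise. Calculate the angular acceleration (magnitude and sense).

α ≈ 14.1 rad/s², clockwise

I = ½MR² = (1/2)(9.40)(0.544)² = 1.391 kg·m².
Taking counterclockwise as positive: τ₁ = +(18.7)(0.544) = +10.17 N·m; τ₂ = −(23.5)(0.544) = −12.78 N·m; τ₃ = −(31.2)(0.544) = −16.97 N·m.
Net torque τ = -19.58 N·m.
α = τ/I = -19.58/1.391 = -14.08 rad/s².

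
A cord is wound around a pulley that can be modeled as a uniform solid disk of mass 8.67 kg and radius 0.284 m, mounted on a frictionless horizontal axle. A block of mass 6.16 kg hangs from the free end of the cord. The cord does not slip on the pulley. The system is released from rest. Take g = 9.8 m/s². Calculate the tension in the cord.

I = ½MR² = (1/2)(8.67)(0.284)² = 0.3496 kg·m².
Block: mg − T = ma. Pulley: TR = Iα. No-slip: a = αR, so T = (I/R²)a = 4.335·a.
Then mg = (m + 4.335)a, so a = (6.16)(9.8)/(6.16 + 4.335) = 5.752 m/s².
T = 4.335·a = 24.94 N.

T ≈ 24.9 N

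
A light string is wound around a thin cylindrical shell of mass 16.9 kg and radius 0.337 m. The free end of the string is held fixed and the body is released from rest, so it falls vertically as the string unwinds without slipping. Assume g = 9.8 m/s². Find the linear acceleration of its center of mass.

a ≈ 4.90 m/s²

Translation: Mg − T = Ma. Rotation about the center: TR = Iα with I = MR².
With a = αR: T = (I/R²)a = M a, so Mg = (1 + 1.000)Ma.
a = g/(1 + 1.000) = 9.8/2.000 = 4.900 m/s².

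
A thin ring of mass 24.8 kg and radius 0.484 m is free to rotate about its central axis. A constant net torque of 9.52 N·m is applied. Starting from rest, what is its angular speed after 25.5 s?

ω ≈ 41.8 rad/s

I = MR² = (24.8)(0.484)² = 5.810 kg·m².
α = τ/I = 9.52/5.810 = 1.639 rad/s².
ω = ω₀ + αt = 0 + (1.639)(25.5) = 41.79 rad/s.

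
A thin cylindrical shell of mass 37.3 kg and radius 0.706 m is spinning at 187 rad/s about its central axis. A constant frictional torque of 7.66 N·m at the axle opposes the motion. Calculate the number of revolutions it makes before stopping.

I = MR² = (37.3)(0.706)² = 18.59 kg·m².
The net torque has magnitude 7.66 N·m, opposing ω.
|α| = τ/I = 7.660/18.59 = 0.4120 rad/s² (deceleration).
ω² = ω₀² − 2|α|θ with ω = 0 ⇒ θ = ω₀²/(2|α|) = 42440 rad = 6754 rev.

≈ 6750 revolutions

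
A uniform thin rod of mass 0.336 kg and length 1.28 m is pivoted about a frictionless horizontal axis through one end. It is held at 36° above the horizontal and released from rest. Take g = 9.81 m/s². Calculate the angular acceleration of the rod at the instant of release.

α ≈ 9.30 rad/s²

About the pivot, I = (1/3)ML² = (1/3)(0.336)(1.28)² = 0.1835 kg·m².
The weight acts at the center, a distance L/2 = 0.6400 m from the pivot; τ = Mg(L/2) cos 36° = 1.707 N·m.
α = τ/I = 1.707/0.1835 = 9.301 rad/s².
(Equivalently α = (3g/(2L)) cos 36° = 9.301 rad/s².)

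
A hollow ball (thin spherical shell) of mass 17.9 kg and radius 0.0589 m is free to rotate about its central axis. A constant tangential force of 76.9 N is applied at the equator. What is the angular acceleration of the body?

α ≈ 109 rad/s²

I = (2/3)MR² = (2/3)(17.9)(0.0589)² = 0.04140 kg·m².
τ = F R = (76.9)(0.0589) = 4.529 N·m.
Newton's second law for rotation, τ = Iα, gives α = τ/I = 4.529/0.04140 = 109.4 rad/s².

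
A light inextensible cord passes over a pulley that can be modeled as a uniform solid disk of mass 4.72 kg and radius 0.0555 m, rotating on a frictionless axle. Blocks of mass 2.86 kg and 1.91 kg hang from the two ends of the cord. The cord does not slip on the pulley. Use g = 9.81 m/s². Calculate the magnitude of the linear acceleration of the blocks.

I = ½MR² = (1/2)(4.72)(0.0555)² = 0.007269 kg·m².
Heavier block: m₁g − T₁ = m₁a. Lighter block: T₂ − m₂g = m₂a.
Pulley: (T₁ − T₂)R = Iα = I(a/R), so T₁ − T₂ = (I/R²)a = (1/2)M_p a = 2.360·a.
Adding the three: (m₁ − m₂)g = (m₁ + m₂ + 2.360)a, so a = (2.86 − 1.91)(9.81)/(2.86 + 1.91 + 2.360) = 1.307 m/s².

a ≈ 1.31 m/s²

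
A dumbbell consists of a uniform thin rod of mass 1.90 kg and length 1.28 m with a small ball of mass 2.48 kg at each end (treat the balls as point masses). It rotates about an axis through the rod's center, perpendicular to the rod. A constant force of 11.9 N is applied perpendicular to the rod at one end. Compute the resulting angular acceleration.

I_rod = (1/12)ML² = (1/12)(1.90)(1.28)² = 0.2594 kg·m².
I_balls = 2·m·(L/2)² = 2(2.48)(0.6400)² = 2.032 kg·m².
Total I = 2.291 kg·m².
τ = F·(L/2) = (11.9)(0.640) = 7.616 N·m.
α = τ/I = 7.616/2.291 = 3.324 rad/s².

α ≈ 3.32 rad/s²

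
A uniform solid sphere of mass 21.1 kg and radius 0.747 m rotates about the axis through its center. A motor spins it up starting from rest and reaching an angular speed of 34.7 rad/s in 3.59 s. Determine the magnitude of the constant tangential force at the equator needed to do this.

F ≈ 60.9 N

I = (2/5)MR² = (2/5)(21.1)(0.747)² = 4.710 kg·m².
α = Δω/Δt = (34.7 − 0)/3.59 = 9.666 rad/s².
The required torque is τ = Iα = (4.710)(9.666) = 45.52 N·m.
A tangential force at the equator gives τ = FR, so F = τ/R = 45.52/0.747 = 60.94 N.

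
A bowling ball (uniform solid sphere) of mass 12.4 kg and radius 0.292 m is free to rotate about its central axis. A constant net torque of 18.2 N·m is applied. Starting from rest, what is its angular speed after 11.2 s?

I = (2/5)MR² = (2/5)(12.4)(0.292)² = 0.4229 kg·m².
α = τ/I = 18.2/0.4229 = 43.04 rad/s².
ω = ω₀ + αt = 0 + (43.04)(11.2) = 482.0 rad/s.

ω ≈ 482 rad/s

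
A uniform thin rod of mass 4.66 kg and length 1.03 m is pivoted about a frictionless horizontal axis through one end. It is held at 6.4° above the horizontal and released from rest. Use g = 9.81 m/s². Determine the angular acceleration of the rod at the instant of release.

About the pivot, I = (1/3)ML² = (1/3)(4.66)(1.03)² = 1.648 kg·m².
The weight acts at the center, a distance L/2 = 0.5150 m from the pivot; τ = Mg(L/2) cos 6.4° = 23.40 N·m.
α = τ/I = 23.40/1.648 = 14.20 rad/s².
(Equivalently α = (3g/(2L)) cos 6.4° = 14.20 rad/s².)

α ≈ 14.2 rad/s²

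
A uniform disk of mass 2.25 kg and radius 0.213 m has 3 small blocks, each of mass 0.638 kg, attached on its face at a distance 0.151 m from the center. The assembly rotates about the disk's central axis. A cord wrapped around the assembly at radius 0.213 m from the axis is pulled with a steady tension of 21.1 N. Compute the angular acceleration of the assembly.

α ≈ 47.5 rad/s²

I_disk = ½MR² = ½(2.25)(0.213)² = 0.05104 kg·m².
I_blocks = 3·m·r² = 3(0.638)(0.151)² = 0.04364 kg·m².
Total I = 0.09468 kg·m².
τ = F r = (21.1)(0.213) = 4.494 N·m.
α = τ/I = 4.494/0.09468 = 47.47 rad/s².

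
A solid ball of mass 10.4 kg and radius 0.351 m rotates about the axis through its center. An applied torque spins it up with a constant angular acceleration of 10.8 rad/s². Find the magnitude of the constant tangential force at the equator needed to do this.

I = (2/5)MR² = (2/5)(10.4)(0.351)² = 0.5125 kg·m².
The required torque is τ = Iα = (0.5125)(10.80) = 5.535 N·m.
A tangential force at the equator gives τ = FR, so F = τ/R = 5.535/0.351 = 15.77 N.

F ≈ 15.8 N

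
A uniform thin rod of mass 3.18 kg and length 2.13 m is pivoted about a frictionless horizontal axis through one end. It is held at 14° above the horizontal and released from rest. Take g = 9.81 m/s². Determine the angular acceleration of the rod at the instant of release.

About the pivot, I = (1/3)ML² = (1/3)(3.18)(2.13)² = 4.809 kg·m².
The weight acts at the center, a distance L/2 = 1.065 m from the pivot; τ = Mg(L/2) cos 14° = 32.24 N·m.
α = τ/I = 32.24/4.809 = 6.703 rad/s².
(Equivalently α = (3g/(2L)) cos 14° = 6.703 rad/s².)

α ≈ 6.70 rad/s²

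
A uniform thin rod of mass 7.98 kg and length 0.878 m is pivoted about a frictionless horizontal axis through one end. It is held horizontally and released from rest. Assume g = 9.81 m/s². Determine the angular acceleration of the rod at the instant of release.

α ≈ 16.8 rad/s²

About the pivot, I = (1/3)ML² = (1/3)(7.98)(0.878)² = 2.051 kg·m².
The weight acts at the center, a distance L/2 = 0.4390 m from the pivot; τ = Mg(L/2) = 34.37 N·m.
α = τ/I = 34.37/2.051 = 16.76 rad/s².
(Equivalently α = (3g/(2L)) = 16.76 rad/s².)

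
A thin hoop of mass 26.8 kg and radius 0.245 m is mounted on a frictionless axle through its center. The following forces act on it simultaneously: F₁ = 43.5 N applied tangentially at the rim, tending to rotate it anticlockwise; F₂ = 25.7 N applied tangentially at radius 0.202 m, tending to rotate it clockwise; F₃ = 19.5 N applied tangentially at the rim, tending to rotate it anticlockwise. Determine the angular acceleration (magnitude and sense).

I = MR² = (26.8)(0.245)² = 1.609 kg·m².
Taking anticlockwise as positive: τ₁ = +(43.5)(0.245) = +10.66 N·m; τ₂ = −(25.7)(0.202) = −5.191 N·m; τ₃ = +(19.5)(0.245) = +4.777 N·m.
Net torque τ = 10.24 N·m.
α = τ/I = 10.24/1.609 = 6.368 rad/s².

α ≈ 6.37 rad/s², anticlockwise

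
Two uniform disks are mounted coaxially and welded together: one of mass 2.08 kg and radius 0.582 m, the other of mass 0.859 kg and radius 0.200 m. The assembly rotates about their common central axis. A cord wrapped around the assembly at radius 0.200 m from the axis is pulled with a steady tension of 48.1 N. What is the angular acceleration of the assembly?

α ≈ 26.0 rad/s²

I = ½M₁R₁² + ½M₂R₂² = ½(2.08)(0.582)² + ½(0.859)(0.200)² = 0.3695 kg·m².
τ = F r = (48.1)(0.200) = 9.620 N·m.
α = τ/I = 9.620/0.3695 = 26.04 rad/s².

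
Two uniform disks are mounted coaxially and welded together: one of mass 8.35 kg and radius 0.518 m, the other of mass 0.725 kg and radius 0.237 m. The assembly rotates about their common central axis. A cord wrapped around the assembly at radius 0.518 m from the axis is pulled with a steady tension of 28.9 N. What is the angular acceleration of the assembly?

α ≈ 13.1 rad/s²

I = ½M₁R₁² + ½M₂R₂² = ½(8.35)(0.518)² + ½(0.725)(0.237)² = 1.141 kg·m².
τ = F r = (28.9)(0.518) = 14.97 N·m.
α = τ/I = 14.97/1.141 = 13.12 rad/s².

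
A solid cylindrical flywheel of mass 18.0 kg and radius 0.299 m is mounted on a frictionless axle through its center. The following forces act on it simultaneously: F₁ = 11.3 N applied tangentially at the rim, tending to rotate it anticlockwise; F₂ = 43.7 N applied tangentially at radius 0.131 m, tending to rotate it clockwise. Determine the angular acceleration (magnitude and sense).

α ≈ 2.92 rad/s², clockwise

I = ½MR² = (1/2)(18.0)(0.299)² = 0.8046 kg·m².
Taking anticlockwise as positive: τ₁ = +(11.3)(0.299) = +3.379 N·m; τ₂ = −(43.7)(0.131) = −5.725 N·m.
Net torque τ = -2.346 N·m.
α = τ/I = -2.346/0.8046 = -2.916 rad/s².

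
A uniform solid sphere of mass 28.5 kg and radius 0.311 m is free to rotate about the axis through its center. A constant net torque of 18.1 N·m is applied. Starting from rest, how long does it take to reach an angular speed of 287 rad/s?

I = (2/5)MR² = (2/5)(28.5)(0.311)² = 1.103 kg·m².
α = τ/I = 18.1/1.103 = 16.42 rad/s².
ω = αt ⇒ t = ω/α = 287/16.42 = 17.48 s.

t ≈ 17.5 s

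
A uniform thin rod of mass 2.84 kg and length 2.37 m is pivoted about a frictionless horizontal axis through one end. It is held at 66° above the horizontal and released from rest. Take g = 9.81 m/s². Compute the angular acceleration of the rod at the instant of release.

α ≈ 2.53 rad/s²

About the pivot, I = (1/3)ML² = (1/3)(2.84)(2.37)² = 5.317 kg·m².
The weight acts at the center, a distance L/2 = 1.185 m from the pivot; τ = Mg(L/2) cos 66° = 13.43 N·m.
α = τ/I = 13.43/5.317 = 2.525 rad/s².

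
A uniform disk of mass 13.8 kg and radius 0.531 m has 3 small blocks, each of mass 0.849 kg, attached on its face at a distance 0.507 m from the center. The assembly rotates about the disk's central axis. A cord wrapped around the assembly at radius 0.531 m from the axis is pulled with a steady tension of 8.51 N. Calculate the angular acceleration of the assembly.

α ≈ 1.74 rad/s²

I_disk = ½MR² = ½(13.8)(0.531)² = 1.946 kg·m².
I_blocks = 3·m·r² = 3(0.849)(0.507)² = 0.6547 kg·m².
Total I = 2.600 kg·m².
τ = F r = (8.51)(0.531) = 4.519 N·m.
α = τ/I = 4.519/2.600 = 1.738 rad/s².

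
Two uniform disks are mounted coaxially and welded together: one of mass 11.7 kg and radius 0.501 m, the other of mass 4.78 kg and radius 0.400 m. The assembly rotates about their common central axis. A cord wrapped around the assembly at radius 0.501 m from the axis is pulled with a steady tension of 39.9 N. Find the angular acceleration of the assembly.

I = ½M₁R₁² + ½M₂R₂² = ½(11.7)(0.501)² + ½(4.78)(0.400)² = 1.851 kg·m².
τ = F r = (39.9)(0.501) = 19.99 N·m.
α = τ/I = 19.99/1.851 = 10.80 rad/s².

α ≈ 10.8 rad/s²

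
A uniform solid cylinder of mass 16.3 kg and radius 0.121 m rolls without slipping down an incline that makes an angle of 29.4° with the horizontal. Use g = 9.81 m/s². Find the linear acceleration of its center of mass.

a ≈ 3.21 m/s²

Translation along the incline: Mg sinθ − f = Ma.
Rotation about the center: fR = Iα with I = ½MR². No-slip gives a = αR, so f = (I/R²)a = (1/2)M a.
Substituting: Mg sinθ = (1 + 0.5000)Ma, so a = g sinθ/(1 + 0.5000) = (9.81) sin 29.4° / 1.500 = 3.211 m/s².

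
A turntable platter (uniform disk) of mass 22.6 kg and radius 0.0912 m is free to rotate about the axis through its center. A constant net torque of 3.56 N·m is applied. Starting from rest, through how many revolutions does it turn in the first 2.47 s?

≈ 18.4 revolutions

I = ½MR² = (1/2)(22.6)(0.0912)² = 0.09399 kg·m².
α = τ/I = 3.56/0.09399 = 37.88 rad/s².
θ = ½αt² = ½(37.88)(2.47)² = 115.5 rad.
Revolutions = θ/(2π) = 18.39.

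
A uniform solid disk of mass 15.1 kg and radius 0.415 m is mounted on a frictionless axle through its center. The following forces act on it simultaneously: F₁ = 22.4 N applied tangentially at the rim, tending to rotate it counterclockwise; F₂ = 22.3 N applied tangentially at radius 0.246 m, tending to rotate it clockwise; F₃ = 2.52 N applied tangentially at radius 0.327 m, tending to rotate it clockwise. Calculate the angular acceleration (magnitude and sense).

I = ½MR² = (1/2)(15.1)(0.415)² = 1.300 kg·m².
Taking counterclockwise as positive: τ₁ = +(22.4)(0.415) = +9.296 N·m; τ₂ = −(22.3)(0.246) = −5.486 N·m; τ₃ = −(2.52)(0.327) = −0.8240 N·m.
Net torque τ = 2.986 N·m.
α = τ/I = 2.986/1.300 = 2.297 rad/s².

α ≈ 2.30 rad/s², counterclockwise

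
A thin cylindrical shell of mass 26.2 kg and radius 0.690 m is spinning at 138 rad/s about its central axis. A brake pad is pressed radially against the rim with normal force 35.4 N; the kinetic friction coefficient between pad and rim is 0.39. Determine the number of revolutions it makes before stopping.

I = MR² = (26.2)(0.690)² = 12.47 kg·m².
Friction force f = μN = (0.39)(35.4) = 13.81 N at the rim; torque magnitude τ = fR = 9.526 N·m, opposing ω.
|α| = τ/I = 9.526/12.47 = 0.7637 rad/s² (deceleration).
ω² = ω₀² − 2|α|θ with ω = 0 ⇒ θ = ω₀²/(2|α|) = 12470 rad = 1984 rev.

≈ 1980 revolutions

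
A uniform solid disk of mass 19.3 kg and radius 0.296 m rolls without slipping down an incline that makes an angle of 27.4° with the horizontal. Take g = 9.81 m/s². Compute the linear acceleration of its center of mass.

Translation along the incline: Mg sinθ − f = Ma.
Rotation about the center: fR = Iα with I = ½MR². No-slip gives a = αR, so f = (I/R²)a = (1/2)M a.
Substituting: Mg sinθ = (1 + 0.5000)Ma, so a = g sinθ/(1 + 0.5000) = (9.81) sin 27.4° / 1.500 = 3.010 m/s².

a ≈ 3.01 m/s²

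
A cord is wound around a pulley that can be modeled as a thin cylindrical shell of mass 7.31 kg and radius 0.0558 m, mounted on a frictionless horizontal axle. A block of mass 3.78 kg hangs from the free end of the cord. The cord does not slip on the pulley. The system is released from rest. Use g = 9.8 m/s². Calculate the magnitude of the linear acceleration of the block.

I = MR² = (7.31)(0.0558)² = 0.02276 kg·m².
Block: mg − T = ma. Pulley: TR = Iα. No-slip: a = αR, so T = (I/R²)a = 7.310·a.
Then mg = (m + 7.310)a, so a = (3.78)(9.8)/(3.78 + 7.310) = 3.340 m/s².

a ≈ 3.34 m/s²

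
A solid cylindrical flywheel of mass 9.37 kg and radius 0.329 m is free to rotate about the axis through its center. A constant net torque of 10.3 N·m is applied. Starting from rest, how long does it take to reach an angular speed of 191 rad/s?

t ≈ 9.40 s

I = ½MR² = (1/2)(9.37)(0.329)² = 0.5071 kg·m².
α = τ/I = 10.3/0.5071 = 20.31 rad/s².
ω = αt ⇒ t = ω/α = 191/20.31 = 9.404 s.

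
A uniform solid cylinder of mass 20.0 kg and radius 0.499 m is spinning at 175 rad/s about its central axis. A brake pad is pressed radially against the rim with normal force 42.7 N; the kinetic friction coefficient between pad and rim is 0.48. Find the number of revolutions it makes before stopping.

I = ½MR² = (1/2)(20.0)(0.499)² = 2.490 kg·m².
Friction force f = μN = (0.48)(42.7) = 20.50 N at the rim; torque magnitude τ = fR = 10.23 N·m, opposing ω.
|α| = τ/I = 10.23/2.490 = 4.107 rad/s² (deceleration).
ω² = ω₀² − 2|α|θ with ω = 0 ⇒ θ = ω₀²/(2|α|) = 3728 rad = 593.3 rev.

≈ 593 revolutions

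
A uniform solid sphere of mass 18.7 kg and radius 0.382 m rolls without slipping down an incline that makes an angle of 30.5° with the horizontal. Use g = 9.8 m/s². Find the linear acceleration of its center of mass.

Translation along the incline: Mg sinθ − f = Ma.
Rotation about the center: fR = Iα with I = (2/5)MR². No-slip gives a = αR, so f = (I/R²)a = (2/5)M a.
Substituting: Mg sinθ = (1 + 0.4000)Ma, so a = g sinθ/(1 + 0.4000) = (9.8) sin 30.5° / 1.400 = 3.553 m/s².

a ≈ 3.55 m/s²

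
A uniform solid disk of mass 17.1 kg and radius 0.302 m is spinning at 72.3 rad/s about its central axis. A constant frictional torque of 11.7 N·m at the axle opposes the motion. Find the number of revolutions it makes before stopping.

I = ½MR² = (1/2)(17.1)(0.302)² = 0.7798 kg·m².
The net torque has magnitude 11.7 N·m, opposing ω.
|α| = τ/I = 11.70/0.7798 = 15.00 rad/s² (deceleration).
ω² = ω₀² − 2|α|θ with ω = 0 ⇒ θ = ω₀²/(2|α|) = 174.2 rad = 27.72 rev.

≈ 27.7 revolutions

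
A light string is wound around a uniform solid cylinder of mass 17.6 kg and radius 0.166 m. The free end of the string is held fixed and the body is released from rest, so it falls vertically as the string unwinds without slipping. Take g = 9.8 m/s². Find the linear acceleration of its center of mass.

Translation: Mg − T = Ma. Rotation about the center: TR = Iα with I = ½MR².
With a = αR: T = (I/R²)a = (1/2)M a, so Mg = (1 + 0.5000)Ma.
a = g/(1 + 0.5000) = 9.8/1.500 = 6.533 m/s².

a ≈ 6.53 m/s²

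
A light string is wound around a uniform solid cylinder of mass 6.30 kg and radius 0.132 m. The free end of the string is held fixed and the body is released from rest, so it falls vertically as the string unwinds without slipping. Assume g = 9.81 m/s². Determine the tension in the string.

T ≈ 20.6 N

Translation: Mg − T = Ma. Rotation about the center: TR = Iα with I = ½MR².
With a = αR: T = (I/R²)a = (1/2)M a, so Mg = (1 + 0.5000)Ma.
a = g/(1 + 0.5000) = 9.81/1.500 = 6.540 m/s².
T = 0.5000·M·a = (0.5000)(6.30)(6.540) = 20.60 N.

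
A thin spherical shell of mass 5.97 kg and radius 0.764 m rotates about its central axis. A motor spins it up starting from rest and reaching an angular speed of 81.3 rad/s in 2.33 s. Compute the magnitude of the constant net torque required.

τ ≈ 81.1 N·m

I = (2/3)MR² = (2/3)(5.97)(0.764)² = 2.323 kg·m².
α = Δω/Δt = (81.3 − 0)/2.33 = 34.89 rad/s².
τ = Iα = (2.323)(34.89) = 81.06 N·m.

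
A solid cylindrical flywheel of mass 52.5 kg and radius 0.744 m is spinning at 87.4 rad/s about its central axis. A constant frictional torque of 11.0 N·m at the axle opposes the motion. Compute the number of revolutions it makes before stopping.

≈ 803 revolutions

I = ½MR² = (1/2)(52.5)(0.744)² = 14.53 kg·m².
The net torque has magnitude 11.0 N·m, opposing ω.
|α| = τ/I = 11.00/14.53 = 0.7570 rad/s² (deceleration).
ω² = ω₀² − 2|α|θ with ω = 0 ⇒ θ = ω₀²/(2|α|) = 5045 rad = 803.0 rev.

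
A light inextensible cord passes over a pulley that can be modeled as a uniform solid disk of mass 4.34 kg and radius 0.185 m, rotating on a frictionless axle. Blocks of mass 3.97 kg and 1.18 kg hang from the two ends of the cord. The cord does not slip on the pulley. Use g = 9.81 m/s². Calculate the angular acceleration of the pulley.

α ≈ 20.2 rad/s²

I = ½MR² = (1/2)(4.34)(0.185)² = 0.07427 kg·m².
Heavier block: m₁g − T₁ = m₁a. Lighter block: T₂ − m₂g = m₂a.
Pulley: (T₁ − T₂)R = Iα = I(a/R), so T₁ − T₂ = (I/R²)a = (1/2)M_p a = 2.170·a.
Adding the three: (m₁ − m₂)g = (m₁ + m₂ + 2.170)a, so a = (3.97 − 1.18)(9.81)/(3.97 + 1.18 + 2.170) = 3.739 m/s².
α = a/R = 3.739/0.185 = 20.21 rad/s².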